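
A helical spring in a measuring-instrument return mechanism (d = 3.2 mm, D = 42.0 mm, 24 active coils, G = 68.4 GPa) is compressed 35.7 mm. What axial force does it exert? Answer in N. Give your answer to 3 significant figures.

18.0 N

k = Gd⁴/(8D³N_a) = (68.4×10³)(3.2⁴)/(8·42.0³·24) = 0.5042 N/mm
F = k·δ = 0.5042 × 35.7 = 18 N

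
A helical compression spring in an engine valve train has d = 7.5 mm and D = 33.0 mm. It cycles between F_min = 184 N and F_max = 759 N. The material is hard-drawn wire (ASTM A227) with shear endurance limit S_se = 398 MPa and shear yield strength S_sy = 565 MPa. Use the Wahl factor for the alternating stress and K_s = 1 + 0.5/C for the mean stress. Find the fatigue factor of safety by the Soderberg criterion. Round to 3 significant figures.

C = D/d = 33.0/7.5 = 4.4000; K_W = (4C−1)/(4C−4)+0.615/C = 1.3604; K_s = 1+0.5/C = 1.1136
F_a = (F_max−F_min)/2 = 287.5 N; F_m = (F_max+F_min)/2 = 471.5 N
τ_a = K_W·8F_aD/(πd³) = 1.3604 × 57.267 = 77.904 MPa
τ_m = K_s·8F_mD/(πd³) = 1.1136 × 93.919 = 104.59 MPa
Soderberg: 1/n_f = τ_a/S_se + τ_m/S_sy = 77.904/398 + 104.59/565 = 0.19574 + 0.18512 = 0.38086
n_f = 1/0.38086 = 2.626

2.63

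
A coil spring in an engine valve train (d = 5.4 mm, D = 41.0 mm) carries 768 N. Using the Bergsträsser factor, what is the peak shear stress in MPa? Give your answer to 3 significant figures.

602 MPa

Spring index C = D/d = 41.0/5.4 = 7.5926
K_B = (4C+2)/(4C−3) = 32.370/27.370 = 1.1827
τ₀ = 8FD/(πd³) = 8·768·41.0/(π·5.4³) = 251904/494.69 = 509.22 MPa
τ_max = K·τ₀ = 1.1827 × 509.22 = 602.24 MPa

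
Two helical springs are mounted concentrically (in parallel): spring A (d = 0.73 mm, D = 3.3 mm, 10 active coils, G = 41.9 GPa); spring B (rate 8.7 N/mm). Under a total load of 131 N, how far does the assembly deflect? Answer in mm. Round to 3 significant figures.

10.2 mm

k_A = Gd⁴/(8D³N_a) = (41.9×10³)(0.73⁴)/(8·3.3³·10) = 4.1388 N/mm
Parallel: k_eq = 4.1388 + 8.7 = 12.839 N/mm
δ = F/k_eq = 131/12.839 = 10.203 mm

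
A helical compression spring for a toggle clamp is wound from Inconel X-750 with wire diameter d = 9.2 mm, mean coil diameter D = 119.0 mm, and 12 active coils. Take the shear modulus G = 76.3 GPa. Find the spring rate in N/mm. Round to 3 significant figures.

3.38 N/mm

k = Gd⁴/(8D³N_a) = (76.3×10³ × 9.2⁴) / (8 × 119.0³ × 12)
  = 5.46608e+08 / 1.61775e+08 = 3.3788 N/mm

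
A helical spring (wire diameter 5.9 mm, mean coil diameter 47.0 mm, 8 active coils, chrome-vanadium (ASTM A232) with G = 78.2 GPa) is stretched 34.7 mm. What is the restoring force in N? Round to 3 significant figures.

495 N

k = Gd⁴/(8D³N_a) = (78.2×10³)(5.9⁴)/(8·47.0³·8) = 14.261 N/mm
F = k·δ = 14.261 × 34.7 = 494.85 N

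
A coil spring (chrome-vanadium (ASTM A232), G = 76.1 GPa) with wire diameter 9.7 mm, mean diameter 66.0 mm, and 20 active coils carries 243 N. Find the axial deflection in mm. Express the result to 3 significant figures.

16.6 mm

k = Gd⁴/(8D³N_a) = (76.1×10³)(9.7⁴)/(8·66.0³·20) = 14.646 N/mm
δ = F/k = 243 / 14.646 = 16.592 mm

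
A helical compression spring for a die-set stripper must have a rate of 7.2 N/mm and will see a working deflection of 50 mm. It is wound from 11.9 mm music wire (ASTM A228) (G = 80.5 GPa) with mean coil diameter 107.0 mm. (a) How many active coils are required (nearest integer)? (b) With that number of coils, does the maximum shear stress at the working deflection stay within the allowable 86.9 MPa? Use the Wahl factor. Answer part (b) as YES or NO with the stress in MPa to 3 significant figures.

(a) 23 coils; (b) YES, τ_max = 67.3 MPa

N_a = Gd⁴/(8D³k) = (80.5×10³)(11.9⁴)/(8·107.0³·7.2) = 22.88 → N_a = 23
Actual rate k = Gd⁴/(8D³·23) = 7.1617 N/mm
Working load F = kδ = 7.1617·50 = 358.08 N
C = 107.0/11.9 = 8.9916; K_W = (4C−1)/(4C−4)+0.615/C = 1.1622
τ_max = K_W·8FD/(πd³) = 1.1622·57.899 = 67.292 MPa
τ_max ≤ 86.9 MPa → acceptable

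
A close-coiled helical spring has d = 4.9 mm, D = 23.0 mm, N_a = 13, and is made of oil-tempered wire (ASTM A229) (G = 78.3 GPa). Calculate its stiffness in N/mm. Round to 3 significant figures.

k = Gd⁴/(8D³N_a) = (78.3×10³ × 4.9⁴) / (8 × 23.0³ × 13)
  = 4.51384e+07 / 1.26537e+06 = 35.672 N/mm

35.7 N/mm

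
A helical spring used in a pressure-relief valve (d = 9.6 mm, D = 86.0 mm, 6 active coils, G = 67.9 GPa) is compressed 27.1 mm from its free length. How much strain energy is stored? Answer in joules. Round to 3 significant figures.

k = Gd⁴/(8D³N_a) = (67.9×10³)(9.6⁴)/(8·86.0³·6) = 18.889 N/mm
U = ½kδ² = 0.5 × 18.889 × 27.1² = 6936.3 N·mm = 6.9363 J

6.94 J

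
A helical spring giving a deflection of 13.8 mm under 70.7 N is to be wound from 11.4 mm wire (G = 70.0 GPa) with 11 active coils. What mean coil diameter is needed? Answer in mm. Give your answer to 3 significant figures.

Required rate k = F/δ = 70.7/13.8 = 5.1232 N/mm
D = (Gd⁴/(8N_a·k))^(1/3) = (70.0×10³·11.4⁴/(8·11·5.1232))^(1/3)
  = (2.62237e+06)^(1/3) = 137.9002 mm

138 mm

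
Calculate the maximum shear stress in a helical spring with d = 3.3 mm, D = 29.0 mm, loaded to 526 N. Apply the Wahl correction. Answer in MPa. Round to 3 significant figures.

Spring index C = D/d = 29.0/3.3 = 8.7879
K_W = (4C−1)/(4C−4) + 0.615/C = 34.152/31.152 + 0.0700 = 1.1663
τ₀ = 8FD/(πd³) = 8·526·29.0/(π·3.3³) = 122032/112.9 = 1080.9 MPa
τ_max = K·τ₀ = 1.1663 × 1080.9 = 1260.6 MPa

1260 MPa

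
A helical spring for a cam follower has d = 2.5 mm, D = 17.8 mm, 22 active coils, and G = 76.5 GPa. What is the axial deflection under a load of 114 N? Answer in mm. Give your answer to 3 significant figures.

k = Gd⁴/(8D³N_a) = (76.5×10³)(2.5⁴)/(8·17.8³·22) = 3.0106 N/mm
δ = F/k = 114 / 3.0106 = 37.867 mm

37.9 mm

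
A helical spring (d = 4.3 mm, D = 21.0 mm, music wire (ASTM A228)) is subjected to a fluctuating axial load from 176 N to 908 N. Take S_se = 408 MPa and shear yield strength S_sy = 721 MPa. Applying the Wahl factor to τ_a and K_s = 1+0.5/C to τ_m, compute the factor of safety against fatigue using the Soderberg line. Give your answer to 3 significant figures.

0.739

C = D/d = 21.0/4.3 = 4.8837; K_W = (4C−1)/(4C−4)+0.615/C = 1.3190; K_s = 1+0.5/C = 1.1024
F_a = (F_max−F_min)/2 = 366 N; F_m = (F_max+F_min)/2 = 542 N
τ_a = K_W·8F_aD/(πd³) = 1.3190 × 246.17 = 324.71 MPa
τ_m = K_s·8F_mD/(πd³) = 1.1024 × 364.55 = 401.87 MPa
Soderberg: 1/n_f = τ_a/S_se + τ_m/S_sy = 324.71/408 + 401.87/721 = 0.79585 + 0.55738 = 1.3532
n_f = 1/1.3532 = 0.739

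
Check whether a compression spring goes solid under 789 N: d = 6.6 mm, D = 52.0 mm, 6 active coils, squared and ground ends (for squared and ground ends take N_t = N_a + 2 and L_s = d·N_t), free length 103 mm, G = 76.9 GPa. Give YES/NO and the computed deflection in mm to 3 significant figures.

k = Gd⁴/(8D³N_a) = (76.9×10³)(6.6⁴)/(8·52.0³·6) = 21.62 N/mm
N_t = 8; L_s = 6.6·8 = 52.8 mm; δ_solid = L₀ − L_s = 103 − 52.8 = 50.2 mm
δ = F/k = 789/21.62 = 36.494 mm
δ < δ_solid → spring does not go solid

NO, δ = 36.5 mm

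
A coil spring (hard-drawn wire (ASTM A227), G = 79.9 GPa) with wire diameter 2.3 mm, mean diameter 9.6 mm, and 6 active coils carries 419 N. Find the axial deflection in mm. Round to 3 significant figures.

k = Gd⁴/(8D³N_a) = (79.9×10³)(2.3⁴)/(8·9.6³·6) = 52.651 N/mm
δ = F/k = 419 / 52.651 = 7.9581 mm

7.96 mm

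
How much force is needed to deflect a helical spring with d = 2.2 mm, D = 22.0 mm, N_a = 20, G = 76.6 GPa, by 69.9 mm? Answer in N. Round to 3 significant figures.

k = Gd⁴/(8D³N_a) = (76.6×10³)(2.2⁴)/(8·22.0³·20) = 1.0533 N/mm
F = k·δ = 1.0533 × 69.9 = 73.622 N

73.6 N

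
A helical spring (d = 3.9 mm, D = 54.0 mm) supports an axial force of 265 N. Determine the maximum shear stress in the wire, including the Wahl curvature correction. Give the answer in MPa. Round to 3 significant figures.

Spring index C = D/d = 54.0/3.9 = 13.8462
K_W = (4C−1)/(4C−4) + 0.615/C = 54.385/51.385 + 0.0444 = 1.1028
τ₀ = 8FD/(πd³) = 8·265·54.0/(π·3.9³) = 114480/186.36 = 614.31 MPa
τ_max = K·τ₀ = 1.1028 × 614.31 = 677.46 MPa

677 MPa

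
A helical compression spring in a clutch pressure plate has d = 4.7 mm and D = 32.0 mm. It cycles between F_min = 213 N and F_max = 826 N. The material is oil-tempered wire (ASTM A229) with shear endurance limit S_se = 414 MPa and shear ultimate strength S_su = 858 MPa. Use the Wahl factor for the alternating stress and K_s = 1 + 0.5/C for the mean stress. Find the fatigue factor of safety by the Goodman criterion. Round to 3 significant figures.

C = D/d = 32.0/4.7 = 6.8085; K_W = (4C−1)/(4C−4)+0.615/C = 1.2194; K_s = 1+0.5/C = 1.0734
F_a = (F_max−F_min)/2 = 306.5 N; F_m = (F_max+F_min)/2 = 519.5 N
τ_a = K_W·8F_aD/(πd³) = 1.2194 × 240.56 = 293.35 MPa
τ_m = K_s·8F_mD/(πd³) = 1.0734 × 407.74 = 437.68 MPa
Goodman: 1/n_f = τ_a/S_se + τ_m/S_su = 293.35/414 + 437.68/858 = 0.70858 + 0.51012 = 1.2187
n_f = 1/1.2187 = 0.8205

0.821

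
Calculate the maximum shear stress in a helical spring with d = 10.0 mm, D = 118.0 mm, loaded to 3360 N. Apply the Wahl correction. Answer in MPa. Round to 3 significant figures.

Spring index C = D/d = 118.0/10.0 = 11.8000
K_W = (4C−1)/(4C−4) + 0.615/C = 46.200/43.200 + 0.0521 = 1.1216
τ₀ = 8FD/(πd³) = 8·3360·118.0/(π·10.0³) = 3.17184e+06/3141.6 = 1009.6 MPa
τ_max = K·τ₀ = 1.1216 × 1009.6 = 1132.4 MPa

1130 MPa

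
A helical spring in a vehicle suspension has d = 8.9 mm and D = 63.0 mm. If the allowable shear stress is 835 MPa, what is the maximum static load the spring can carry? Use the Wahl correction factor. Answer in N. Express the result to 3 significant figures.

3030 N

C = D/d = 63.0/8.9 = 7.0787
K_W = (4C−1)/(4C−4) + 0.615/C = 27.315/24.315 + 0.0869 = 1.2103
τ_max = K·8FD/(πd³) → F_max = τ_allow·πd³/(8DK)
F_max = 835·π·8.9³/(8·63.0·1.2103) = 1.8493e+06/609.97 = 3031.8 N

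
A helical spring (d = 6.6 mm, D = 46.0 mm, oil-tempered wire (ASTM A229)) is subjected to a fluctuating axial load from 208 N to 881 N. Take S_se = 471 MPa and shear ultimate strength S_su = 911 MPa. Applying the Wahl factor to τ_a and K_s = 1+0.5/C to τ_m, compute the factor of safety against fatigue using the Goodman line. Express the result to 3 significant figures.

C = D/d = 46.0/6.6 = 6.9697; K_W = (4C−1)/(4C−4)+0.615/C = 1.2139; K_s = 1+0.5/C = 1.0717
F_a = (F_max−F_min)/2 = 336.5 N; F_m = (F_max+F_min)/2 = 544.5 N
τ_a = K_W·8F_aD/(πd³) = 1.2139 × 137.1 = 166.43 MPa
τ_m = K_s·8F_mD/(πd³) = 1.0717 × 221.85 = 237.77 MPa
Goodman: 1/n_f = τ_a/S_se + τ_m/S_su = 166.43/471 + 237.77/911 = 0.35335 + 0.26100 = 0.61435
n_f = 1/0.61435 = 1.628

1.63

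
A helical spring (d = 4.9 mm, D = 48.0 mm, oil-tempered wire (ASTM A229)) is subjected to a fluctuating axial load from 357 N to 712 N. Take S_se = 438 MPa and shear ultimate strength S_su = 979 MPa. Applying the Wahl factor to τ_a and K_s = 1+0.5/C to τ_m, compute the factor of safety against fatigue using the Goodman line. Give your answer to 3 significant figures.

C = D/d = 48.0/4.9 = 9.7959; K_W = (4C−1)/(4C−4)+0.615/C = 1.1480; K_s = 1+0.5/C = 1.0510
F_a = (F_max−F_min)/2 = 177.5 N; F_m = (F_max+F_min)/2 = 534.5 N
τ_a = K_W·8F_aD/(πd³) = 1.1480 × 184.41 = 211.71 MPa
τ_m = K_s·8F_mD/(πd³) = 1.0510 × 555.32 = 583.66 MPa
Goodman: 1/n_f = τ_a/S_se + τ_m/S_su = 211.71/438 + 583.66/979 = 0.48337 + 0.59618 = 1.0795
n_f = 1/1.0795 = 0.9263

0.926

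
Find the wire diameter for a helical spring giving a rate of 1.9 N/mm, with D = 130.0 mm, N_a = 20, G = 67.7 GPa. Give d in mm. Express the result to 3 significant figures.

d = (8D³N_a·k / G)^(1/4) = (8·130.0³·20·1.9 / (67.7×10³))^0.25
  = (9865.4)^0.25 = 9.9662 mm

9.97 mm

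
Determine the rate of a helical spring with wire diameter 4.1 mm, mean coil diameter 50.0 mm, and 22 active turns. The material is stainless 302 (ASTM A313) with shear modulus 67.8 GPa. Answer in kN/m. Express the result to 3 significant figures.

0.871 kN/m

k = Gd⁴/(8D³N_a) = (67.8×10³ × 4.1⁴) / (8 × 50.0³ × 22)
  = 1.91587e+07 / 2.2e+07 = 0.87085 N/mm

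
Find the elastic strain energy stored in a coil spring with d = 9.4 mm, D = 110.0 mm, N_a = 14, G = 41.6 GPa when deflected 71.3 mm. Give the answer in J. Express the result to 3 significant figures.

k = Gd⁴/(8D³N_a) = (41.6×10³)(9.4⁴)/(8·110.0³·14) = 2.1788 N/mm
U = ½kδ² = 0.5 × 2.1788 × 71.3² = 5538.1 N·mm = 5.5381 J

5.54 J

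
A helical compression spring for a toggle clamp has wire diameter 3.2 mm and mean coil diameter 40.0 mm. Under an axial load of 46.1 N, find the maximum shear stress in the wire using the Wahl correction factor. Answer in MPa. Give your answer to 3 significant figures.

Spring index C = D/d = 40.0/3.2 = 12.5000
K_W = (4C−1)/(4C−4) + 0.615/C = 49.000/46.000 + 0.0492 = 1.1144
τ₀ = 8FD/(πd³) = 8·46.1·40.0/(π·3.2³) = 14752/102.94 = 143.3 MPa
τ_max = K·τ₀ = 1.1144 × 143.3 = 159.7 MPa

160 MPa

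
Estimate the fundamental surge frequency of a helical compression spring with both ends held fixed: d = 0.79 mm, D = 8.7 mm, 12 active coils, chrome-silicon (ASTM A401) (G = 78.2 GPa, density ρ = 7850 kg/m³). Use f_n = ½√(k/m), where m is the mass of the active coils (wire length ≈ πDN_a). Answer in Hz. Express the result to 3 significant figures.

k = Gd⁴/(8D³N_a) = (78.2×10³)(0.79⁴)/(8·8.7³·12) = 0.48182 N/mm = 481.82 N/m
Wire length L = πDN_a = π·8.7·12 = 327.98 mm
m = ρ·(πd²/4)·L = 7850 × 0.49017×10⁻⁶ m² × 0.32798 m = 0.001262 kg
f_n = ½√(k/m) = 0.5·√(481.82/0.001262) = 0.5·√(3.8179e+05) = 308.94 Hz

309 Hz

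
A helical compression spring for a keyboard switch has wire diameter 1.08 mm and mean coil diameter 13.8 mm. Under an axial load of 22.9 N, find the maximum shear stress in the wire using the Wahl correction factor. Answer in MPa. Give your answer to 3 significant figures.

Spring index C = D/d = 13.8/1.08 = 12.7778
K_W = (4C−1)/(4C−4) + 0.615/C = 50.111/47.111 + 0.0481 = 1.1118
τ₀ = 8FD/(πd³) = 8·22.9·13.8/(π·1.08³) = 2528.16/3.9575 = 638.83 MPa
τ_max = K·τ₀ = 1.1118 × 638.83 = 710.25 MPa

710 MPa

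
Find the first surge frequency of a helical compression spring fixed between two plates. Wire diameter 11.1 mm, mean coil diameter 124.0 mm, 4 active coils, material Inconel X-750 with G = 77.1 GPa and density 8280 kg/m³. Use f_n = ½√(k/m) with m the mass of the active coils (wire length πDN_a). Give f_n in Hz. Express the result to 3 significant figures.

62.0 Hz

k = Gd⁴/(8D³N_a) = (77.1×10³)(11.1⁴)/(8·124.0³·4) = 19.184 N/mm = 19184 N/m
Wire length L = πDN_a = π·124.0·4 = 1558.2 mm
m = ρ·(πd²/4)·L = 8280 × 96.769×10⁻⁶ m² × 1.5582 m = 1.2485 kg
f_n = ½√(k/m) = 0.5·√(19184/1.2485) = 0.5·√(15365) = 61.978 Hz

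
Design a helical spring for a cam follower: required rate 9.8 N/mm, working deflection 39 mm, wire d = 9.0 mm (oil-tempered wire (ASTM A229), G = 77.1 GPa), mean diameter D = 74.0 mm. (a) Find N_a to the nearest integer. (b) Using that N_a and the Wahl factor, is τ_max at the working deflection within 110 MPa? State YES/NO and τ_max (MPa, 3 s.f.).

N_a = Gd⁴/(8D³k) = (77.1×10³)(9.0⁴)/(8·74.0³·9.8) = 15.92 → N_a = 16
Actual rate k = Gd⁴/(8D³·16) = 9.7526 N/mm
Working load F = kδ = 9.7526·39 = 380.35 N
C = 74.0/9.0 = 8.2222; K_W = (4C−1)/(4C−4)+0.615/C = 1.1786
τ_max = K_W·8FD/(πd³) = 1.1786·98.317 = 115.88 MPa
τ_max > 110 MPa → exceeds allowable

(a) 16 coils; (b) NO, τ_max = 116 MPa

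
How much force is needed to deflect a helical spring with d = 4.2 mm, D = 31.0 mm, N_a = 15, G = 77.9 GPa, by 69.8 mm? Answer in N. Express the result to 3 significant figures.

k = Gd⁴/(8D³N_a) = (77.9×10³)(4.2⁴)/(8·31.0³·15) = 6.7806 N/mm
F = k·δ = 6.7806 × 69.8 = 473.29 N

473 N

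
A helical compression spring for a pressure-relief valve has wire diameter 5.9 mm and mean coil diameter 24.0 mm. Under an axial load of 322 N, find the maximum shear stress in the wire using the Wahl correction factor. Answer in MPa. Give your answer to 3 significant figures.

Spring index C = D/d = 24.0/5.9 = 4.0678
K_W = (4C−1)/(4C−4) + 0.615/C = 15.271/12.271 + 0.1512 = 1.3957
τ₀ = 8FD/(πd³) = 8·322·24.0/(π·5.9³) = 61824/645.22 = 95.819 MPa
τ_max = K·τ₀ = 1.3957 × 95.819 = 133.73 MPa

134 MPa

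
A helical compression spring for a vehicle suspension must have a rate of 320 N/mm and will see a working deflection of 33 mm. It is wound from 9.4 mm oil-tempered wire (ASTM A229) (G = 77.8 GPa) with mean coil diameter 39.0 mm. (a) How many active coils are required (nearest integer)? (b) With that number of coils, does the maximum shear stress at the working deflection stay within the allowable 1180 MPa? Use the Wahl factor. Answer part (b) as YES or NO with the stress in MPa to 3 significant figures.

N_a = Gd⁴/(8D³k) = (77.8×10³)(9.4⁴)/(8·39.0³·320) = 4 → N_a = 4
Actual rate k = Gd⁴/(8D³·4) = 320 N/mm
Working load F = kδ = 320·33 = 10560 N
C = 39.0/9.4 = 4.1489; K_W = (4C−1)/(4C−4)+0.615/C = 1.3864
τ_max = K_W·8FD/(πd³) = 1.3864·1262.6 = 1750.5 MPa
τ_max > 1180 MPa → exceeds allowable

(a) 4 coils; (b) NO, τ_max = 1750 MPa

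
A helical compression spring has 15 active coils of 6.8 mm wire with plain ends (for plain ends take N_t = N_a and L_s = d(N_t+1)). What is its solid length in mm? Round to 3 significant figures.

plain ends: N_t = N_a = 15
L_s = d·(N_t+1) = 6.8 × 16 = 108.8 mm

109 mm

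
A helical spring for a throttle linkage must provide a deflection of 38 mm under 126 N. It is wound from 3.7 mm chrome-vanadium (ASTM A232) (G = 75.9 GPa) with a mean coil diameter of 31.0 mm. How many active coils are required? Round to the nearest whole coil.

18

Required rate k = F/δ = 126/38 = 3.3158 N/mm
N_a = Gd⁴/(8D³k) = (75.9×10³ × 3.7⁴)/(8 × 31.0³ × 3.3158)
    = 1.42249e+07 / 790245 = 18 → 18 coils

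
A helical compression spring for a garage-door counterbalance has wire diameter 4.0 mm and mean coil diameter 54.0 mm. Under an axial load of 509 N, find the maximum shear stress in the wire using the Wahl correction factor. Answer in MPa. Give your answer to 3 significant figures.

Spring index C = D/d = 54.0/4.0 = 13.5000
K_W = (4C−1)/(4C−4) + 0.615/C = 53.000/50.000 + 0.0456 = 1.1056
τ₀ = 8FD/(πd³) = 8·509·54.0/(π·4.0³) = 219888/201.06 = 1093.6 MPa
τ_max = K·τ₀ = 1.1056 × 1093.6 = 1209.1 MPa

1210 MPa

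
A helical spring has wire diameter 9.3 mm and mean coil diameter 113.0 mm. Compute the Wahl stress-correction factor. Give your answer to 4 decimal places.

1.1179

C = D/d = 113.0/9.3 = 12.1505
K_W = (4C−1)/(4C−4) + 0.615/C = 47.602/44.602 + 0.0506 = 1.1179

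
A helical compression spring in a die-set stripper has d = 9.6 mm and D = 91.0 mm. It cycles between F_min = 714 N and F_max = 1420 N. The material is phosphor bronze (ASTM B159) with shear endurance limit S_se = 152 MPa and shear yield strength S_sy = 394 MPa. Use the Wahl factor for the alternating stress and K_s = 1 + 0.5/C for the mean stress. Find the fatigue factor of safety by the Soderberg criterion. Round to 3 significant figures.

C = D/d = 91.0/9.6 = 9.4792; K_W = (4C−1)/(4C−4)+0.615/C = 1.1533; K_s = 1+0.5/C = 1.0527
F_a = (F_max−F_min)/2 = 353 N; F_m = (F_max+F_min)/2 = 1067 N
τ_a = K_W·8F_aD/(πd³) = 1.1533 × 92.458 = 106.63 MPa
τ_m = K_s·8F_mD/(πd³) = 1.0527 × 279.47 = 294.21 MPa
Soderberg: 1/n_f = τ_a/S_se + τ_m/S_sy = 106.63/152 + 294.21/394 = 0.70154 + 0.74672 = 1.4483
n_f = 1/1.4483 = 0.6905

0.690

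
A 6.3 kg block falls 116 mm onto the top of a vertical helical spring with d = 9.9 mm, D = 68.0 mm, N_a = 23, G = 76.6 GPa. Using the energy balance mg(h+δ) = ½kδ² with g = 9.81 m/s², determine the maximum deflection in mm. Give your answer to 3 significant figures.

k = Gd⁴/(8D³N_a) = (76.6×10³)(9.9⁴)/(8·68.0³·23) = 12.718 N/mm
W = mg = 6.3 × 9.81 = 61.803 N
½kδ² − Wδ − Wh = 0 → δ = (W + √(W² + 2kWh))/k
δ = (61.803 + √(3819.6 + 182357))/12.718 = (61.803 + 431.48)/12.718 = 38.786 mm

38.8 mm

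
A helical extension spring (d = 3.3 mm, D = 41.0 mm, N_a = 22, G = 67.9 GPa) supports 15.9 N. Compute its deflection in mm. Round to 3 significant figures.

24.0 mm

k = Gd⁴/(8D³N_a) = (67.9×10³)(3.3⁴)/(8·41.0³·22) = 0.66384 N/mm
δ = F/k = 15.9 / 0.66384 = 23.952 mm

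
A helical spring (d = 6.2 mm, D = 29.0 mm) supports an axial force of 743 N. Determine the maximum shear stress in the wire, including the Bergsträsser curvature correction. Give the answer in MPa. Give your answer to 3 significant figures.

Spring index C = D/d = 29.0/6.2 = 4.6774
K_B = (4C+2)/(4C−3) = 20.710/15.710 = 1.3183
τ₀ = 8FD/(πd³) = 8·743·29.0/(π·6.2³) = 172376/748.73 = 230.22 MPa
τ_max = K·τ₀ = 1.3183 × 230.22 = 303.5 MPa

303 MPa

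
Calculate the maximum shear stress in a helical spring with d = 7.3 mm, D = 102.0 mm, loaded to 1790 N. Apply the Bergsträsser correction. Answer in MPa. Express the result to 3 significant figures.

1310 MPa

Spring index C = D/d = 102.0/7.3 = 13.9726
K_B = (4C+2)/(4C−3) = 57.890/52.890 = 1.0945
τ₀ = 8FD/(πd³) = 8·1790·102.0/(π·7.3³) = 1.46064e+06/1222.1 = 1195.2 MPa
τ_max = K·τ₀ = 1.0945 × 1195.2 = 1308.1 MPa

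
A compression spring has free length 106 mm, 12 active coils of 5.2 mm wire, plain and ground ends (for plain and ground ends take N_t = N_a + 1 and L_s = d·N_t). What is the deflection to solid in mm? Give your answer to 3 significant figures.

38.4 mm

N_t = 13; L_s = 5.2·13 = 67.6 mm
δ_solid = L₀ − L_s = 106 − 67.6 = 38.4 mm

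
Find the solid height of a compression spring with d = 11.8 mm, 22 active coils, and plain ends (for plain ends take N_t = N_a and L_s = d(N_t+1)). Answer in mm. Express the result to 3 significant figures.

271 mm

plain ends: N_t = N_a = 22
L_s = d·(N_t+1) = 11.8 × 23 = 271.4 mm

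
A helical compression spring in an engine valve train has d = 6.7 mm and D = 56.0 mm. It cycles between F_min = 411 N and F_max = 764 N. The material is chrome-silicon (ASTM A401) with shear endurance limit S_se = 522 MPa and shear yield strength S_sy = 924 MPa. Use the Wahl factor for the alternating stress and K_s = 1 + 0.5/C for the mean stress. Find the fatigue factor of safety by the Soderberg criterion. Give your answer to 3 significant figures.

C = D/d = 56.0/6.7 = 8.3582; K_W = (4C−1)/(4C−4)+0.615/C = 1.1755; K_s = 1+0.5/C = 1.0598
F_a = (F_max−F_min)/2 = 176.5 N; F_m = (F_max+F_min)/2 = 587.5 N
τ_a = K_W·8F_aD/(πd³) = 1.1755 × 83.685 = 98.373 MPa
τ_m = K_s·8F_mD/(πd³) = 1.0598 × 278.56 = 295.22 MPa
Soderberg: 1/n_f = τ_a/S_se + τ_m/S_sy = 98.373/522 + 295.22/924 = 0.18845 + 0.31950 = 0.50795
n_f = 1/0.50795 = 1.969

1.97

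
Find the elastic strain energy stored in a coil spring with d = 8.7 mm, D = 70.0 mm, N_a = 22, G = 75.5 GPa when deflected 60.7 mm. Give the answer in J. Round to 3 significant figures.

13.2 J

k = Gd⁴/(8D³N_a) = (75.5×10³)(8.7⁴)/(8·70.0³·22) = 7.165 N/mm
U = ½kδ² = 0.5 × 7.165 × 60.7² = 13200 N·mm = 13.2 J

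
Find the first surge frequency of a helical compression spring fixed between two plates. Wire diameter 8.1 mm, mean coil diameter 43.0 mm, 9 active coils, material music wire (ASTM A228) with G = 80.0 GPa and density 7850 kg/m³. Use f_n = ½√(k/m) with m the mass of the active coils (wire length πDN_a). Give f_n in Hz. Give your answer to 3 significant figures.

k = Gd⁴/(8D³N_a) = (80.0×10³)(8.1⁴)/(8·43.0³·9) = 60.158 N/mm = 60158 N/m
Wire length L = πDN_a = π·43.0·9 = 1215.8 mm
m = ρ·(πd²/4)·L = 7850 × 51.53×10⁻⁶ m² × 1.2158 m = 0.4918 kg
f_n = ½√(k/m) = 0.5·√(60158/0.4918) = 0.5·√(1.2232e+05) = 174.87 Hz

175 Hz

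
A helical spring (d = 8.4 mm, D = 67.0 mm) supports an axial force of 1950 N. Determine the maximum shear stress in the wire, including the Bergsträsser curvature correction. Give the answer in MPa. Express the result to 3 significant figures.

658 MPa

Spring index C = D/d = 67.0/8.4 = 7.9762
K_B = (4C+2)/(4C−3) = 33.905/28.905 = 1.1730
τ₀ = 8FD/(πd³) = 8·1950·67.0/(π·8.4³) = 1.0452e+06/1862 = 561.32 MPa
τ_max = K·τ₀ = 1.1730 × 561.32 = 658.42 MPa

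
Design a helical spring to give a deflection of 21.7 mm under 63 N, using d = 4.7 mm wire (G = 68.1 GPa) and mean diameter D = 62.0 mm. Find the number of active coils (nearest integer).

6

Required rate k = F/δ = 63/21.7 = 2.9032 N/mm
N_a = Gd⁴/(8D³k) = (68.1×10³ × 4.7⁴)/(8 × 62.0³ × 2.9032)
    = 3.32306e+07 / 5.53536e+06 = 6.003 → 6 coils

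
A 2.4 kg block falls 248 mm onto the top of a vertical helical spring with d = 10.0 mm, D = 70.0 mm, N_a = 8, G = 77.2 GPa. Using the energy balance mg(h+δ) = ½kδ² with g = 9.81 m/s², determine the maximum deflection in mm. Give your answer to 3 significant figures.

18.9 mm

k = Gd⁴/(8D³N_a) = (77.2×10³)(10.0⁴)/(8·70.0³·8) = 35.168 N/mm
W = mg = 2.4 × 9.81 = 23.544 N
½kδ² − Wδ − Wh = 0 → δ = (W + √(W² + 2kWh))/k
δ = (23.544 + √(554.32 + 410681))/35.168 = (23.544 + 641.28)/35.168 = 18.904 mm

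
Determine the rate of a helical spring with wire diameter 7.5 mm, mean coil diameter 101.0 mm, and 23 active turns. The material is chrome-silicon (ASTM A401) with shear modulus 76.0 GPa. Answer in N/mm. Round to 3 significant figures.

1.27 N/mm

k = Gd⁴/(8D³N_a) = (76.0×10³ × 7.5⁴) / (8 × 101.0³ × 23)
  = 2.40469e+08 / 1.89575e+08 = 1.2685 N/mm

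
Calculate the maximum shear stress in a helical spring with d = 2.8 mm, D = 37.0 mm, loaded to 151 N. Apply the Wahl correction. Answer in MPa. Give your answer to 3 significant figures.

718 MPa

Spring index C = D/d = 37.0/2.8 = 13.2143
K_W = (4C−1)/(4C−4) + 0.615/C = 51.857/48.857 + 0.0465 = 1.1079
τ₀ = 8FD/(πd³) = 8·151·37.0/(π·2.8³) = 44696/68.964 = 648.1 MPa
τ_max = K·τ₀ = 1.1079 × 648.1 = 718.06 MPa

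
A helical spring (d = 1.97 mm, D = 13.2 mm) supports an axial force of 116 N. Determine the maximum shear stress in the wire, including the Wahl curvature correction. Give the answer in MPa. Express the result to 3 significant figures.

Spring index C = D/d = 13.2/1.97 = 6.7005
K_W = (4C−1)/(4C−4) + 0.615/C = 25.802/22.802 + 0.0918 = 1.2234
τ₀ = 8FD/(πd³) = 8·116·13.2/(π·1.97³) = 12249.6/24.019 = 510 MPa
τ_max = K·τ₀ = 1.2234 × 510 = 623.91 MPa

624 MPa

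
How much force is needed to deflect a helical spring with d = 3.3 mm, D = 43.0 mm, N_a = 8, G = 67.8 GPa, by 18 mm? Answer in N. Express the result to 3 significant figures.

k = Gd⁴/(8D³N_a) = (67.8×10³)(3.3⁴)/(8·43.0³·8) = 1.5802 N/mm
F = k·δ = 1.5802 × 18 = 28.443 N

28.4 N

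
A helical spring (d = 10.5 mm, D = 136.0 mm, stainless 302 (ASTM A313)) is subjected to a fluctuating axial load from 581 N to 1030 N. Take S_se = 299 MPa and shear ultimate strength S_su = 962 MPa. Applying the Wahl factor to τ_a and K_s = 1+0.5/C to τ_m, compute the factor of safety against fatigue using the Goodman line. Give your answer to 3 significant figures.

C = D/d = 136.0/10.5 = 12.9524; K_W = (4C−1)/(4C−4)+0.615/C = 1.1102; K_s = 1+0.5/C = 1.0386
F_a = (F_max−F_min)/2 = 224.5 N; F_m = (F_max+F_min)/2 = 805.5 N
τ_a = K_W·8F_aD/(πd³) = 1.1102 × 67.163 = 74.566 MPa
τ_m = K_s·8F_mD/(πd³) = 1.0386 × 240.98 = 250.28 MPa
Goodman: 1/n_f = τ_a/S_se + τ_m/S_su = 74.566/299 + 250.28/962 = 0.24938 + 0.26017 = 0.50955
n_f = 1/0.50955 = 1.963

1.96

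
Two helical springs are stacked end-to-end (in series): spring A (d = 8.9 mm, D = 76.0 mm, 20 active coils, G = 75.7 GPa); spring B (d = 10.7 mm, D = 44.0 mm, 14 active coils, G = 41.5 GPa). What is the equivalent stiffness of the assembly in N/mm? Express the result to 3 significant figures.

6.05 N/mm

k_A = Gd⁴/(8D³N_a) = (75.7×10³)(8.9⁴)/(8·76.0³·20) = 6.7623 N/mm
k_B = Gd⁴/(8D³N_a) = (41.5×10³)(10.7⁴)/(8·44.0³·14) = 57.017 N/mm
Series: 1/k_eq = 1/6.7623 + 1/57.017 = 0.16542; k_eq = 6.0453 N/mm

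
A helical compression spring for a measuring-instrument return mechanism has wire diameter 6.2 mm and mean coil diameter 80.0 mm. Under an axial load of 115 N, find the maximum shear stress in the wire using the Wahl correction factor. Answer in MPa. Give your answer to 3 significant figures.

Spring index C = D/d = 80.0/6.2 = 12.9032
K_W = (4C−1)/(4C−4) + 0.615/C = 50.613/47.613 + 0.0477 = 1.1107
τ₀ = 8FD/(πd³) = 8·115·80.0/(π·6.2³) = 73600/748.73 = 98.3 MPa
τ_max = K·τ₀ = 1.1107 × 98.3 = 109.18 MPa

109 MPa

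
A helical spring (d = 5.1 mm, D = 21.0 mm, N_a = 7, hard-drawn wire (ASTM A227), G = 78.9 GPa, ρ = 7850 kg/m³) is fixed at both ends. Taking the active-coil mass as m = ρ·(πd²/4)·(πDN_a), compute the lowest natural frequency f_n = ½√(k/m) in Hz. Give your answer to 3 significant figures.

k = Gd⁴/(8D³N_a) = (78.9×10³)(5.1⁴)/(8·21.0³·7) = 102.92 N/mm = 1.0292e+05 N/m
Wire length L = πDN_a = π·21.0·7 = 461.81 mm
m = ρ·(πd²/4)·L = 7850 × 20.428×10⁻⁶ m² × 0.46181 m = 0.074057 kg
f_n = ½√(k/m) = 0.5·√(1.0292e+05/0.074057) = 0.5·√(1.3898e+06) = 589.44 Hz

589 Hz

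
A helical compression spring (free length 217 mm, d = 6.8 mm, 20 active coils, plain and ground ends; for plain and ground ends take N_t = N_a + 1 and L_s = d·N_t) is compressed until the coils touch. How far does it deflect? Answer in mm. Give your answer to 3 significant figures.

74.2 mm

N_t = 21; L_s = 6.8·21 = 142.8 mm
δ_solid = L₀ − L_s = 217 − 142.8 = 74.2 mm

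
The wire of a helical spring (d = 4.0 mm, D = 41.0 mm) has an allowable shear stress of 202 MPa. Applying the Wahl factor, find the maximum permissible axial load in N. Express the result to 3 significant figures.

109 N

C = D/d = 41.0/4.0 = 10.2500
K_W = (4C−1)/(4C−4) + 0.615/C = 40.000/37.000 + 0.0600 = 1.1411
τ_max = K·8FD/(πd³) → F_max = τ_allow·πd³/(8DK)
F_max = 202·π·4.0³/(8·41.0·1.1411) = 40615/374.27 = 108.52 N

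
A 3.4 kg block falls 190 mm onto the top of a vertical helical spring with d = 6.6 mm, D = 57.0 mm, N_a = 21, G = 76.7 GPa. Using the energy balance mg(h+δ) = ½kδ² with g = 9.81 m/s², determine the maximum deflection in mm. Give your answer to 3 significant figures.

k = Gd⁴/(8D³N_a) = (76.7×10³)(6.6⁴)/(8·57.0³·21) = 4.6778 N/mm
W = mg = 3.4 × 9.81 = 33.354 N
½kδ² − Wδ − Wh = 0 → δ = (W + √(W² + 2kWh))/k
δ = (33.354 + √(1112.5 + 59288.3))/4.6778 = (33.354 + 245.77)/4.6778 = 59.67 mm

59.7 mm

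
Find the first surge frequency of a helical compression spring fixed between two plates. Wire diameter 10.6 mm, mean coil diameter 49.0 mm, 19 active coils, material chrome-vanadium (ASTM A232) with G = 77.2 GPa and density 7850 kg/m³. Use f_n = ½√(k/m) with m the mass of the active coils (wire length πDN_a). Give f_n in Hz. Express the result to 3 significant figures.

k = Gd⁴/(8D³N_a) = (77.2×10³)(10.6⁴)/(8·49.0³·19) = 54.502 N/mm = 54502 N/m
Wire length L = πDN_a = π·49.0·19 = 2924.8 mm
m = ρ·(πd²/4)·L = 7850 × 88.247×10⁻⁶ m² × 2.9248 m = 2.0261 kg
f_n = ½√(k/m) = 0.5·√(54502/2.0261) = 0.5·√(26899) = 82.005 Hz

82.0 Hz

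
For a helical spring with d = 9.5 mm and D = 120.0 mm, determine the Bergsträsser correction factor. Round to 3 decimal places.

C = D/d = 120.0/9.5 = 12.6316
K_B = (4C+2)/(4C−3) = 52.526/47.526 = 1.1052

1.105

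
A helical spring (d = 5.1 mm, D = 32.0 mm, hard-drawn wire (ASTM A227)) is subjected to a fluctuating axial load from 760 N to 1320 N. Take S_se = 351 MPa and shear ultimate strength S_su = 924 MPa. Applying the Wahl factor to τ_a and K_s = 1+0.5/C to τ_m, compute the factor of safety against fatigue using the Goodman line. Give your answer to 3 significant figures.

0.738

C = D/d = 32.0/5.1 = 6.2745; K_W = (4C−1)/(4C−4)+0.615/C = 1.2402; K_s = 1+0.5/C = 1.0797
F_a = (F_max−F_min)/2 = 280 N; F_m = (F_max+F_min)/2 = 1040 N
τ_a = K_W·8F_aD/(πd³) = 1.2402 × 172 = 213.32 MPa
τ_m = K_s·8F_mD/(πd³) = 1.0797 × 638.87 = 689.78 MPa
Goodman: 1/n_f = τ_a/S_se + τ_m/S_su = 213.32/351 + 689.78/924 = 0.60775 + 0.74652 = 1.3543
n_f = 1/1.3543 = 0.7384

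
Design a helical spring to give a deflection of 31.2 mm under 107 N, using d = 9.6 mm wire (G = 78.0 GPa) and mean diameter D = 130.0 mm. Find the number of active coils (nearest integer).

11

Required rate k = F/δ = 107/31.2 = 3.4295 N/mm
N_a = Gd⁴/(8D³k) = (78.0×10³ × 9.6⁴)/(8 × 130.0³ × 3.4295)
    = 6.6249e+08 / 6.02767e+07 = 10.99 → 11 coils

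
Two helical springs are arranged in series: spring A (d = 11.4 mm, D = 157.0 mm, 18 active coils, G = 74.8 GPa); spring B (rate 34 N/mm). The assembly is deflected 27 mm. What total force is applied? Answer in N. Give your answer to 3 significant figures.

57.4 N

k_A = Gd⁴/(8D³N_a) = (74.8×10³)(11.4⁴)/(8·157.0³·18) = 2.267 N/mm
Series: 1/k_eq = 1/2.267 + 1/34 = 0.47052; k_eq = 2.1253 N/mm
F = k_eq·δ = 2.1253·27 = 57.384 N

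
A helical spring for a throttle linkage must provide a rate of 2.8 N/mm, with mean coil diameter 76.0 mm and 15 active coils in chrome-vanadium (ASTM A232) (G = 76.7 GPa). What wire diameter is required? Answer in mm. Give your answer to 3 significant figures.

d = (8D³N_a·k / G)^(1/4) = (8·76.0³·15·2.8 / (76.7×10³))^0.25
  = (1923)^0.25 = 6.6221 mm

6.62 mm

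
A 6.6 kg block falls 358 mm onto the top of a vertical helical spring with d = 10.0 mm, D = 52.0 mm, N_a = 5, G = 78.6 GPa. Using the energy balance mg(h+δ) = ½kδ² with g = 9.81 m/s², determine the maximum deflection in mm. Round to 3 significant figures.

k = Gd⁴/(8D³N_a) = (78.6×10³)(10.0⁴)/(8·52.0³·5) = 139.75 N/mm
W = mg = 6.6 × 9.81 = 64.746 N
½kδ² − Wδ − Wh = 0 → δ = (W + √(W² + 2kWh))/k
δ = (64.746 + √(4192 + 6.47856e+06))/139.75 = (64.746 + 2546.1)/139.75 = 18.682 mm

18.7 mm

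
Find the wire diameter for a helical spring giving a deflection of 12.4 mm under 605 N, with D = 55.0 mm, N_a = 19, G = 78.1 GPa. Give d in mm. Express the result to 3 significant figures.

11.2 mm

Required rate k = F/δ = 605/12.4 = 48.79 N/mm
d = (8D³N_a·k / G)^(1/4) = (8·55.0³·19·48.79 / (78.1×10³))^0.25
  = (15798)^0.25 = 11.2112 mm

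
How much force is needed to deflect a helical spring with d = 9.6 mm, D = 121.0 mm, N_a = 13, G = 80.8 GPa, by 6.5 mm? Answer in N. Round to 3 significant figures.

24.2 N

k = Gd⁴/(8D³N_a) = (80.8×10³)(9.6⁴)/(8·121.0³·13) = 3.7248 N/mm
F = k·δ = 3.7248 × 6.5 = 24.211 N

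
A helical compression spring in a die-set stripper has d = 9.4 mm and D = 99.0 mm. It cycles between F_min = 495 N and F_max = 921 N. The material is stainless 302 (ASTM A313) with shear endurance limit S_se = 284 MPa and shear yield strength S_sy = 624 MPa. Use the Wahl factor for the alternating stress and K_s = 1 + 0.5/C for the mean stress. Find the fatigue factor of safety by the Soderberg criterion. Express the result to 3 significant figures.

C = D/d = 99.0/9.4 = 10.5319; K_W = (4C−1)/(4C−4)+0.615/C = 1.1371; K_s = 1+0.5/C = 1.0475
F_a = (F_max−F_min)/2 = 213 N; F_m = (F_max+F_min)/2 = 708 N
τ_a = K_W·8F_aD/(πd³) = 1.1371 × 64.65 = 73.513 MPa
τ_m = K_s·8F_mD/(πd³) = 1.0475 × 214.89 = 225.1 MPa
Soderberg: 1/n_f = τ_a/S_se + τ_m/S_sy = 73.513/284 + 225.1/624 = 0.25885 + 0.36073 = 0.61958
n_f = 1/0.61958 = 1.614

1.61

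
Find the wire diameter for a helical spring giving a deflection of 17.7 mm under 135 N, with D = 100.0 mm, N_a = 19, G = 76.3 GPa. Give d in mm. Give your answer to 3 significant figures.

Required rate k = F/δ = 135/17.7 = 7.6271 N/mm
d = (8D³N_a·k / G)^(1/4) = (8·100.0³·19·7.6271 / (76.3×10³))^0.25
  = (15194)^0.25 = 11.1025 mm

11.1 mm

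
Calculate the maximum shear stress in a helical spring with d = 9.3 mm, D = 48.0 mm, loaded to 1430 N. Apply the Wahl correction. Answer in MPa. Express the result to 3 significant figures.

Spring index C = D/d = 48.0/9.3 = 5.1613
K_W = (4C−1)/(4C−4) + 0.615/C = 19.645/16.645 + 0.1192 = 1.2994
τ₀ = 8FD/(πd³) = 8·1430·48.0/(π·9.3³) = 549120/2527 = 217.3 MPa
τ_max = K·τ₀ = 1.2994 × 217.3 = 282.36 MPa

282 MPa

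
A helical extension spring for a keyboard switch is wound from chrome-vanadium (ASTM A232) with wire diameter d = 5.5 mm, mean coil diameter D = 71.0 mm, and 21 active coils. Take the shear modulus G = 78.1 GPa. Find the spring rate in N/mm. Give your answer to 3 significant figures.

k = Gd⁴/(8D³N_a) = (78.1×10³ × 5.5⁴) / (8 × 71.0³ × 21)
  = 7.14664e+07 / 6.0129e+07 = 1.1886 N/mm

1.19 N/mm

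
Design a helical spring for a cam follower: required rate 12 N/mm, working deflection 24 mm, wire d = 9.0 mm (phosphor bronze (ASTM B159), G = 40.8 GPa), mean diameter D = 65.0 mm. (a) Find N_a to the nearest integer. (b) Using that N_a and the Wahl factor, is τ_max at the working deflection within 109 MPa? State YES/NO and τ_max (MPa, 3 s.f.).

(a) 10 coils; (b) YES, τ_max = 80.1 MPa

N_a = Gd⁴/(8D³k) = (40.8×10³)(9.0⁴)/(8·65.0³·12) = 10.15 → N_a = 10
Actual rate k = Gd⁴/(8D³·10) = 12.184 N/mm
Working load F = kδ = 12.184·24 = 292.42 N
C = 65.0/9.0 = 7.2222; K_W = (4C−1)/(4C−4)+0.615/C = 1.2057
τ_max = K_W·8FD/(πd³) = 1.2057·66.395 = 80.052 MPa
τ_max ≤ 109 MPa → acceptable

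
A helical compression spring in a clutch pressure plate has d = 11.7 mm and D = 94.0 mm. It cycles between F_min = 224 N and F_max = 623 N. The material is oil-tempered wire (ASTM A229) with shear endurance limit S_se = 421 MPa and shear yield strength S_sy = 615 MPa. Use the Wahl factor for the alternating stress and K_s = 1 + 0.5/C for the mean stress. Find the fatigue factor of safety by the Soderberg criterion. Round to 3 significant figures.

5.18

C = D/d = 94.0/11.7 = 8.0342; K_W = (4C−1)/(4C−4)+0.615/C = 1.1832; K_s = 1+0.5/C = 1.0622
F_a = (F_max−F_min)/2 = 199.5 N; F_m = (F_max+F_min)/2 = 423.5 N
τ_a = K_W·8F_aD/(πd³) = 1.1832 × 29.816 = 35.278 MPa
τ_m = K_s·8F_mD/(πd³) = 1.0622 × 63.294 = 67.233 MPa
Soderberg: 1/n_f = τ_a/S_se + τ_m/S_sy = 35.278/421 + 67.233/615 = 0.08380 + 0.10932 = 0.19312
n_f = 1/0.19312 = 5.178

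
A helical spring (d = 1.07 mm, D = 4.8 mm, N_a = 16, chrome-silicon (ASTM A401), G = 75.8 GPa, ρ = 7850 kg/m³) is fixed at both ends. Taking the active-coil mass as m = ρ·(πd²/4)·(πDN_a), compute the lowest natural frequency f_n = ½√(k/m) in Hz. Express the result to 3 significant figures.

1020 Hz

k = Gd⁴/(8D³N_a) = (75.8×10³)(1.07⁴)/(8·4.8³·16) = 7.0189 N/mm = 7018.9 N/m
Wire length L = πDN_a = π·4.8·16 = 241.27 mm
m = ρ·(πd²/4)·L = 7850 × 0.8992×10⁻⁶ m² × 0.24127 m = 0.0017031 kg
f_n = ½√(k/m) = 0.5·√(7018.9/0.0017031) = 0.5·√(4.1213e+06) = 1015 Hz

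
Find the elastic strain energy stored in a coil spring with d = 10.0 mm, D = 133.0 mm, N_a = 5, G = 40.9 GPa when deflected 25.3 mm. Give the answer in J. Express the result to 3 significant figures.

1.39 J

k = Gd⁴/(8D³N_a) = (40.9×10³)(10.0⁴)/(8·133.0³·5) = 4.3462 N/mm
U = ½kδ² = 0.5 × 4.3462 × 25.3² = 1391 N·mm = 1.391 J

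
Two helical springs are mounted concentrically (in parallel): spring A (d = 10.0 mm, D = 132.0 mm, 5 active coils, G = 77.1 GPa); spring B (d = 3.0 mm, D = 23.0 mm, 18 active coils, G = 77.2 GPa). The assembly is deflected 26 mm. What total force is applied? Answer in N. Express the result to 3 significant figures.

311 N

k_A = Gd⁴/(8D³N_a) = (77.1×10³)(10.0⁴)/(8·132.0³·5) = 8.3806 N/mm
k_B = Gd⁴/(8D³N_a) = (77.2×10³)(3.0⁴)/(8·23.0³·18) = 3.5691 N/mm
Parallel: k_eq = 8.3806 + 3.5691 = 11.95 N/mm
F = k_eq·δ = 11.95·26 = 310.69 N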